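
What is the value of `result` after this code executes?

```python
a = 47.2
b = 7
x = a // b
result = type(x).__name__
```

a is float; b is int; x is float; result = 'float'

'float'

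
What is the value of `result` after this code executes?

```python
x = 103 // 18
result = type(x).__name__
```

x is int; result = 'int'

'int'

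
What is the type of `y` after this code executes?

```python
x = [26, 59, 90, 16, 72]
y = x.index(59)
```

list.index() returns int

int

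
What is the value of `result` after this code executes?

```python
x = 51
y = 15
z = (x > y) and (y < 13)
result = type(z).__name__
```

x is int; y is int; z is bool; result = 'bool'

'bool'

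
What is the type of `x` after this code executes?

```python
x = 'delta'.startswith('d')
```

str.startswith() returns bool

bool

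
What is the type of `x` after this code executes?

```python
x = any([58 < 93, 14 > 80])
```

any() returns bool

bool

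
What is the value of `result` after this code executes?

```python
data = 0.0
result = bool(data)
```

data = 0.0; result = False

False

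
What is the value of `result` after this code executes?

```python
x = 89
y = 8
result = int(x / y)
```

x = 89; y = 8; result = 11

11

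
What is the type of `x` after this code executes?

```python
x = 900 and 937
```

'and' with truthy values returns last operand (int)

int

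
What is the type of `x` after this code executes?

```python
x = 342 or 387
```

'or' returns first truthy value (int)

int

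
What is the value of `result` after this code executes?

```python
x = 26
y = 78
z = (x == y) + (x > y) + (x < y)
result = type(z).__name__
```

x is int; y is int; z is int; result = 'int'

'int'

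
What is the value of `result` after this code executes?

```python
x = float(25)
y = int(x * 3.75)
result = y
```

x = 25.0; y = 93; result = 93

93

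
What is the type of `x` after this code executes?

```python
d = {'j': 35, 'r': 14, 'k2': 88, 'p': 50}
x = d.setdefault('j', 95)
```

dict.setdefault() returns the (existing or default) value

int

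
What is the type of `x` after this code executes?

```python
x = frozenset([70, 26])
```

frozenset() returns frozenset

frozenset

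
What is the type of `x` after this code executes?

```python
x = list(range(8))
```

list(range()) returns list

list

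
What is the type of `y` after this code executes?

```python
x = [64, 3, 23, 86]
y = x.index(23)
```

list.index() returns int

int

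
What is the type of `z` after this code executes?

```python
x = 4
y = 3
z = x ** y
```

positive int ** positive int = int

int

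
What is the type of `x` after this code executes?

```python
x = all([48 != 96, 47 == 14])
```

all() returns bool

bool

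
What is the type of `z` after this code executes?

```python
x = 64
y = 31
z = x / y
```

int / int = float

float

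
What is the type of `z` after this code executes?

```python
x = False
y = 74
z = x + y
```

bool + int = int (bool is subclass of int)

int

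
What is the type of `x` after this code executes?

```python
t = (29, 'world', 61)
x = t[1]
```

Index 1 of tuple is a str literal

str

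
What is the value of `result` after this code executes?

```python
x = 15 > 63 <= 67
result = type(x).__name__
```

x is bool; result = 'bool'

'bool'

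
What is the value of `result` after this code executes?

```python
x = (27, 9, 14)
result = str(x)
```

x = (27, 9, 14); result = '(27, 9, 14)'

'(27, 9, 14)'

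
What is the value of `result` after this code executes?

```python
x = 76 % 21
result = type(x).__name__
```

x is int; result = 'int'

'int'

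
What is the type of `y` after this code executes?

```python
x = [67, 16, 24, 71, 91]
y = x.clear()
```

list.clear() returns None

NoneType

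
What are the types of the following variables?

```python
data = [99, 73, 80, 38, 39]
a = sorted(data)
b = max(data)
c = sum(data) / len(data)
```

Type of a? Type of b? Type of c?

sorted() returns list; max of ints returns int; int / int = float

list, int, float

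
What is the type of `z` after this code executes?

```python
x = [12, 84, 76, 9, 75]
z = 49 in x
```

'in' operator returns bool

bool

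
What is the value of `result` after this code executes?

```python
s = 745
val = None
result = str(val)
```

s = 745; val = None; result = 'None'

'None'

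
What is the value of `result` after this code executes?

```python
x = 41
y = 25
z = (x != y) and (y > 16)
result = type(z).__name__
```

x is int; y is int; z is bool; result = 'bool'

'bool'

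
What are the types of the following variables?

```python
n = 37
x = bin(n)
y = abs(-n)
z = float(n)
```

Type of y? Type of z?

abs() of int returns int; float() returns float

int, float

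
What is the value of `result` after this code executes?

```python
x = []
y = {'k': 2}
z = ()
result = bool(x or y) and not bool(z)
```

x = []; y = {'k': 2}; z = (); result = True

True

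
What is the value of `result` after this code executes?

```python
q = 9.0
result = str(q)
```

q = 9.0; result = '9.0'

'9.0'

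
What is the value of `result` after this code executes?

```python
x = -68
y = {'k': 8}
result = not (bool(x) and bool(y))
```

x = -68; y = {'k': 8}; result = False

False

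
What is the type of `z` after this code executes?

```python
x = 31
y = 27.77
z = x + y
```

int + float = float

float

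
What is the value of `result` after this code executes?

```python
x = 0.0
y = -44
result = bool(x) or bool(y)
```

x = 0.0; y = -44; result = True

True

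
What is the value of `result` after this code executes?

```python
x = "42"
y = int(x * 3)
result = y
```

x = '42'; y = 424242; result = 424242

424242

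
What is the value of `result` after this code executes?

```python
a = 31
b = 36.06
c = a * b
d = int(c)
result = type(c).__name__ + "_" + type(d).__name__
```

a is int; b is float; c is float; d is int; result = 'float_int'

'float_int'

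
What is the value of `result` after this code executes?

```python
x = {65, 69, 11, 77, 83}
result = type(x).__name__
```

x is set; result = 'set'

'set'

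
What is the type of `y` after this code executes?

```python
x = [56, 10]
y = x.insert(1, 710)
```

list.insert() returns None

NoneType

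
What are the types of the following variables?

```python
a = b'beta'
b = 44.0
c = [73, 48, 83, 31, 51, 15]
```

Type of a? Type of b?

a is assigned a bytes literal (b'...' prefix); b is assigned a number with a decimal point, so it is a float

bytes, float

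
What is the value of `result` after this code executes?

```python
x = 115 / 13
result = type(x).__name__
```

x is float; result = 'float'

'float'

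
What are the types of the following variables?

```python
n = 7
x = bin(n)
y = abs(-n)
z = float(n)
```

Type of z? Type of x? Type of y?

float() returns float; bin() returns str; abs() of int returns int

float, str, int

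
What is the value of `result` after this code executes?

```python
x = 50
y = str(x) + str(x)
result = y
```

x = 50; y = '5050'; result = '5050'

'5050'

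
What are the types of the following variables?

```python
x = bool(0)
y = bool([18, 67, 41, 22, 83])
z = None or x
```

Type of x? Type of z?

bool() returns bool; None or bool returns the bool

bool, bool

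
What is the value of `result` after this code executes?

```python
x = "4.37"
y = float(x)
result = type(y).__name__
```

x is str; y is float; result = 'float'

'float'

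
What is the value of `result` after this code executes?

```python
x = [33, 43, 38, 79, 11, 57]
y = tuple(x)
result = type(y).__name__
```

x is list; y is tuple; result = 'tuple'

'tuple'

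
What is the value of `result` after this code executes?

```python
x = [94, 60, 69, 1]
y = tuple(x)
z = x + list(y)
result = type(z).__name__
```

x is list; y is tuple; z is list; result = 'list'

'list'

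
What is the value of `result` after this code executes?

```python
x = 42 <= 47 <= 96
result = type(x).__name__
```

x is bool; result = 'bool'

'bool'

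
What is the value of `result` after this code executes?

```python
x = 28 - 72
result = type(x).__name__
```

x is int; result = 'int'

'int'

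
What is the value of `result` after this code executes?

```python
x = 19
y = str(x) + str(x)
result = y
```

x = 19; y = '1919'; result = '1919'

'1919'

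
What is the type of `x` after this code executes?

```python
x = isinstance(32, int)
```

isinstance() returns bool

bool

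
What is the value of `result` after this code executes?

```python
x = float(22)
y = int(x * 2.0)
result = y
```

x = 22.0; y = 44; result = 44

44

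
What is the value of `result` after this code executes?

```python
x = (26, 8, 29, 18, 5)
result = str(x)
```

x = (26, 8, 29, 18, 5); result = '(26, 8, 29, 18, 5)'

'(26, 8, 29, 18, 5)'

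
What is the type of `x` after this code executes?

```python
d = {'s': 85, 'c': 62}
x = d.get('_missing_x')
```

dict.get() returns None when key not found

NoneType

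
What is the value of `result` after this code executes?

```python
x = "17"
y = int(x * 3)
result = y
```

x = '17'; y = 171717; result = 171717

171717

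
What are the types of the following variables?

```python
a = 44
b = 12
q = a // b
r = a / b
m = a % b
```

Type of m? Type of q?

% of ints returns int; // returns int

int, int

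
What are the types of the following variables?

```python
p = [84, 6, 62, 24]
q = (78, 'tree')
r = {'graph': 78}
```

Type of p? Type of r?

p is assigned a list literal (square brackets); r is assigned a dict literal ({key: value})

list, dict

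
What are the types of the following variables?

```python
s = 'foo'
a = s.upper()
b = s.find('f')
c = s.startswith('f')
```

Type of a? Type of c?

upper() returns str; startswith() returns bool

str, bool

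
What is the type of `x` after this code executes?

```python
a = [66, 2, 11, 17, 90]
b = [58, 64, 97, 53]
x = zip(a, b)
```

zip() returns a zip object

zip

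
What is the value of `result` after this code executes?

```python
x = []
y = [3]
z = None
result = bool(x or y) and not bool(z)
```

x = []; y = [3]; z = None; result = True

True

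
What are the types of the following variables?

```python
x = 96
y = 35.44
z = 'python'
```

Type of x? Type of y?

x is assigned a bare integer (no decimal point), so it is an int; y is assigned a number with a decimal point, so it is a float

int, float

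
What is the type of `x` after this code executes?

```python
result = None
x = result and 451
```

'and' returns first falsy value (None)

NoneType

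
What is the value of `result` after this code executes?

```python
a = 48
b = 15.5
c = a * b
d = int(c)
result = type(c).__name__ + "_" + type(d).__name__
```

a is int; b is float; c is float; d is int; result = 'float_int'

'float_int'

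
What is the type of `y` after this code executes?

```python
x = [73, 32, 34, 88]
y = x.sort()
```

list.sort() returns None (mutates in place)

NoneType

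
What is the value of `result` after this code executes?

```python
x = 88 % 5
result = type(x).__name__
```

x is int; result = 'int'

'int'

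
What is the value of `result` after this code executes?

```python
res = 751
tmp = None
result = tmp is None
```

res = 751; tmp = None; result = True

True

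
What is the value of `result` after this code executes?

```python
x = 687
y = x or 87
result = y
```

x = 687; y = 687; result = 687

687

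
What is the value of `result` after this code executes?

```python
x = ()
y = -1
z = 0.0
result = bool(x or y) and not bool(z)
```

x = (); y = -1; z = 0.0; result = True

True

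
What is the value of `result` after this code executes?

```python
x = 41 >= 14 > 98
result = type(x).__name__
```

x is bool; result = 'bool'

'bool'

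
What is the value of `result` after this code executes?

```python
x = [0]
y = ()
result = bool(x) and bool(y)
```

x = [0]; y = (); result = False

False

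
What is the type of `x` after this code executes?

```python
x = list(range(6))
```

list(range()) returns list

list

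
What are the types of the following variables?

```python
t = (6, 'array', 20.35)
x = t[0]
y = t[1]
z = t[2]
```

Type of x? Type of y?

tuple[0] is int; tuple[1] is str

int, str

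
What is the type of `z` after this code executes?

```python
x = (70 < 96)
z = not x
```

'not' returns bool

bool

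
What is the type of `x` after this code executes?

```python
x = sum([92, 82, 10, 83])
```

sum() of ints returns int

int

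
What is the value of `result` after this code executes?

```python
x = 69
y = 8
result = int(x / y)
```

x = 69; y = 8; result = 8

8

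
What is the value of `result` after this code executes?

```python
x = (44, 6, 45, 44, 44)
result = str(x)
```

x = (44, 6, 45, 44, 44); result = '(44, 6, 45, 44, 44)'

'(44, 6, 45, 44, 44)'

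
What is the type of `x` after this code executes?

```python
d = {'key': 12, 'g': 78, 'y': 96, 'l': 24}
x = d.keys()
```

.keys() returns dict_keys view

dict_keys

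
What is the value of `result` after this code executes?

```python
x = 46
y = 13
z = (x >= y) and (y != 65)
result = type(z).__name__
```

x is int; y is int; z is bool; result = 'bool'

'bool'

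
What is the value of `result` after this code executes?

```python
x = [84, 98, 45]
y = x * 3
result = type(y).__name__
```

x is list; y is list; result = 'list'

'list'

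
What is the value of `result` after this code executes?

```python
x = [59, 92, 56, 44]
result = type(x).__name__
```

x is list; result = 'list'

'list'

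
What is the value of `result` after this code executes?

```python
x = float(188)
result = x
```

x = 188.0; result = 188.0

188.0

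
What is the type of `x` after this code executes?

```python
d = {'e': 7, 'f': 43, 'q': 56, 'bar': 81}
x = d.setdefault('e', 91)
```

dict.setdefault() returns the (existing or default) value

int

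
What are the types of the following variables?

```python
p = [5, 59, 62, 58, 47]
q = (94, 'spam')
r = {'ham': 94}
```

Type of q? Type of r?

q is assigned a tuple (parenthesized, comma-separated values); r is assigned a dict literal ({key: value})

tuple, dict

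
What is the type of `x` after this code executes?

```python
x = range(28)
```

range() returns a range object

range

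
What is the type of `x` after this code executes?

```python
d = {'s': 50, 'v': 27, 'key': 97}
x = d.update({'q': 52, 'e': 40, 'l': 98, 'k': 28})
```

dict.update() returns None

NoneType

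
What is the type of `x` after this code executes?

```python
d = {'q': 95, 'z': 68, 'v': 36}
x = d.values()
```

.values() returns dict_values view

dict_values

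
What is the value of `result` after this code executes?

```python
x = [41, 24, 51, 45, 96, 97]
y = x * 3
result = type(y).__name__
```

x is list; y is list; result = 'list'

'list'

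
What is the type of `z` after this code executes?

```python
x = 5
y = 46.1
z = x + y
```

int + float = float

float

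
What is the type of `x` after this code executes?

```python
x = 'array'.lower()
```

str.lower() returns str

str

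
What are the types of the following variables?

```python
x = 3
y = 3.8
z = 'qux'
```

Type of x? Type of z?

x is assigned a bare integer (no decimal point), so it is an int; z is assigned a quoted string literal, so it is a str

int, str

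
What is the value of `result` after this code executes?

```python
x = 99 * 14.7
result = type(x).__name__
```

x is float; result = 'float'

'float'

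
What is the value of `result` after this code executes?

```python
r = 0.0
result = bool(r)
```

r = 0.0; result = False

False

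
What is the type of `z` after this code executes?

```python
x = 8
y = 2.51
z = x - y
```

int - float = float

float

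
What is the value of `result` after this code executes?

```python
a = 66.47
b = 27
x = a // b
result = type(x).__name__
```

a is float; b is int; x is float; result = 'float'

'float'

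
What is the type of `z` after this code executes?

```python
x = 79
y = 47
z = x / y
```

int / int = float

float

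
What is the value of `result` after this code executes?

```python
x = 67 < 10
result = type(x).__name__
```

x is bool; result = 'bool'

'bool'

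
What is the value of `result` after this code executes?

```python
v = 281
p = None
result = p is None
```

v = 281; p = None; result = True

True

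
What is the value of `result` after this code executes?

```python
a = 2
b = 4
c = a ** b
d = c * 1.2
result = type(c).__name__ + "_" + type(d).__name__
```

a is int; b is int; c is int; d is float; result = 'int_float'

'int_float'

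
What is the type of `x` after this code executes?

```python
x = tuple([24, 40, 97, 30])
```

tuple() constructor returns tuple

tuple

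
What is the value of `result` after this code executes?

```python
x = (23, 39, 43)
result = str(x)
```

x = (23, 39, 43); result = '(23, 39, 43)'

'(23, 39, 43)'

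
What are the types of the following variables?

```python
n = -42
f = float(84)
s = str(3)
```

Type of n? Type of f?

n is assigned a bare integer (no decimal point), so it is an int; f is assigned the result of calling float(), which returns a float

int, float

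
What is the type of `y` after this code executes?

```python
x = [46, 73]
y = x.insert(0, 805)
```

list.insert() returns None

NoneType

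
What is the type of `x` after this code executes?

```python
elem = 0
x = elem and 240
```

'and' returns first falsy value (0 is int)

int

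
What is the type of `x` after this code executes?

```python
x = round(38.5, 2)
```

round() with decimal places returns float

float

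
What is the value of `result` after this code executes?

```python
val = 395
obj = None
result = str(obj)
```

val = 395; obj = None; result = 'None'

'None'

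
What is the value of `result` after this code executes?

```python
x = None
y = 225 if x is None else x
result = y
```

x = None; y = 225; result = 225

225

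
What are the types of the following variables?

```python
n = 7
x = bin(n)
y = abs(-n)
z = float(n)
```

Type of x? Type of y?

bin() returns str; abs() of int returns int

str, int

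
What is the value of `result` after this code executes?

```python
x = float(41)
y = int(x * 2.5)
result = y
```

x = 41.0; y = 102; result = 102

102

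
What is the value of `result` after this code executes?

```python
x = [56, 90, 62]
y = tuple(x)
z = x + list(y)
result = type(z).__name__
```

x is list; y is tuple; z is list; result = 'list'

'list'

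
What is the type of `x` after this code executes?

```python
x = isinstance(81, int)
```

isinstance() returns bool

bool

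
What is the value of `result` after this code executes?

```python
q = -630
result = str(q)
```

q = -630; result = '-630'

'-630'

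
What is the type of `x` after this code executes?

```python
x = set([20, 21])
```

set() constructor returns set

set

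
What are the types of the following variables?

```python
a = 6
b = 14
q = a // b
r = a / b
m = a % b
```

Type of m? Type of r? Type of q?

% of ints returns int; / returns float; // returns int

int, float, int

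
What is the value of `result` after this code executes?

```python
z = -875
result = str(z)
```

z = -875; result = '-875'

'-875'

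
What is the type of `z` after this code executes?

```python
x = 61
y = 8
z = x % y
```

int % int = int

int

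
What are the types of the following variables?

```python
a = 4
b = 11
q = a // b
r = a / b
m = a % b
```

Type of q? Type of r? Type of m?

// returns int; / returns float; % of ints returns int

int, float, int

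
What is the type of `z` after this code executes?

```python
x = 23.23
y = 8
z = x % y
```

float % int = float

float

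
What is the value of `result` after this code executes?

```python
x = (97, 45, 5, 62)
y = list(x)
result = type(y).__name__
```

x is tuple; y is list; result = 'list'

'list'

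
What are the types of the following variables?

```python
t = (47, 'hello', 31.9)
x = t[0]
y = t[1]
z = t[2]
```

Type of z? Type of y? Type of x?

tuple[2] is float; tuple[1] is str; tuple[0] is int

float, str, int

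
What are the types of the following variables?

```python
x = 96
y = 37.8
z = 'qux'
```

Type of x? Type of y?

x is assigned a bare integer (no decimal point), so it is an int; y is assigned a number with a decimal point, so it is a float

int, float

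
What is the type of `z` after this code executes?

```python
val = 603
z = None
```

None has type NoneType

NoneType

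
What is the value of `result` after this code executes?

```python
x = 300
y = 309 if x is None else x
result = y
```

x = 300; y = 300; result = 300

300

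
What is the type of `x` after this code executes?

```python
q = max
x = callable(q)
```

callable() returns bool

bool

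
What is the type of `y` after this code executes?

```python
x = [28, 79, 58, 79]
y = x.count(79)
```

list.count() returns int

int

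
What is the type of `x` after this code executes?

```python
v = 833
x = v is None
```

'is' comparison returns bool

bool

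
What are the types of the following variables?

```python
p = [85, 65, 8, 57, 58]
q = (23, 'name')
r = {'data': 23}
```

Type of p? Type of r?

p is assigned a list literal (square brackets); r is assigned a dict literal ({key: value})

list, dict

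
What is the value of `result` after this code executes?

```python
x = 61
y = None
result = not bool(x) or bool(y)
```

x = 61; y = None; result = False

False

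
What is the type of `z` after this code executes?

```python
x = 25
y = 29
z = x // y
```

int // int = int

int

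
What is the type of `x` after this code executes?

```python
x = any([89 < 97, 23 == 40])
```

any() returns bool

bool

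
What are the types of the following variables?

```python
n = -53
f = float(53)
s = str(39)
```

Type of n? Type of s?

n is assigned a bare integer (no decimal point), so it is an int; s is assigned the result of calling str(), which returns a str

int, str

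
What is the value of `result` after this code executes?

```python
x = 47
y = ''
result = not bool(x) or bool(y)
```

x = 47; y = ''; result = False

False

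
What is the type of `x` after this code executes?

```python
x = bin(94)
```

bin() returns str representation

str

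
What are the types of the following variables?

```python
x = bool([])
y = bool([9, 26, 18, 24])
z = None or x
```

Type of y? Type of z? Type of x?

bool() returns bool; None or bool returns the bool; bool() returns bool

bool, bool, bool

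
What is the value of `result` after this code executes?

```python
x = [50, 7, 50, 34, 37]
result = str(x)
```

x = [50, 7, 50, 34, 37]; result = '[50, 7, 50, 34, 37]'

'[50, 7, 50, 34, 37]'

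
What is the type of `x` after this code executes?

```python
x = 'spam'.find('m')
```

str.find() returns int index

int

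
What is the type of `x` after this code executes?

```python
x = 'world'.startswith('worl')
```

str.startswith() returns bool

bool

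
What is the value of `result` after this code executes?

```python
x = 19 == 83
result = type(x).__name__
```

x is bool; result = 'bool'

'bool'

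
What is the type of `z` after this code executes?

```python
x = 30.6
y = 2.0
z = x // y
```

float // float = float

float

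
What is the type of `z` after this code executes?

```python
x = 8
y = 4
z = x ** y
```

positive int ** positive int = int

int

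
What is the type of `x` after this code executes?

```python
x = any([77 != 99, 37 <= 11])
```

any() returns bool

bool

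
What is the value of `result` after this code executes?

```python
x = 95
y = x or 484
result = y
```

x = 95; y = 95; result = 95

95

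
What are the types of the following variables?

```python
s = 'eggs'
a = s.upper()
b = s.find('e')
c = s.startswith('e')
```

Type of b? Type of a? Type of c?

find() returns int; upper() returns str; startswith() returns bool

int, str, bool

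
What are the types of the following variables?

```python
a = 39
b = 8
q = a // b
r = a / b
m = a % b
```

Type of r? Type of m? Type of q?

/ returns float; % of ints returns int; // returns int

float, int, int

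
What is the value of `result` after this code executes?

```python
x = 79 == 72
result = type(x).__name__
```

x is bool; result = 'bool'

'bool'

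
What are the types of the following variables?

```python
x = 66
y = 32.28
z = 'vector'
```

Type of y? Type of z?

y is assigned a number with a decimal point, so it is a float; z is assigned a quoted string literal, so it is a str

float, str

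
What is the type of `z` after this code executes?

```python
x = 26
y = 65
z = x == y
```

Equality comparison returns bool

bool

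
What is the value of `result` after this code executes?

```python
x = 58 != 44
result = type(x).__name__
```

x is bool; result = 'bool'

'bool'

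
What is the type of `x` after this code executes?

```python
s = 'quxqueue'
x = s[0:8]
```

Slicing a str returns str

str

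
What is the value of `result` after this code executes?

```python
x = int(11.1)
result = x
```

x = 11; result = 11

11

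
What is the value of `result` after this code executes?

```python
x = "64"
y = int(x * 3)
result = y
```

x = '64'; y = 646464; result = 646464

646464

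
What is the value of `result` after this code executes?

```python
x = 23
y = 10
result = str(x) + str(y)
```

x = 23; y = 10; result = '2310'

'2310'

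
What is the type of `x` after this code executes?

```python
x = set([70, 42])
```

set() constructor returns set

set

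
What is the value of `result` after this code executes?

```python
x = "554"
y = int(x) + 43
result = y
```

x = '554'; y = 597; result = 597

597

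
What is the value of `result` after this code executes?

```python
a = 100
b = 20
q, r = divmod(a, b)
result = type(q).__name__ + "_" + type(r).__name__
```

a is int; b is int; q is int; r is int; result = 'int_int'

'int_int'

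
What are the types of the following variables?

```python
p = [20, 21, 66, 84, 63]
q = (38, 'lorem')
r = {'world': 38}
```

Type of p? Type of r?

p is assigned a list literal (square brackets); r is assigned a dict literal ({key: value})

list, dict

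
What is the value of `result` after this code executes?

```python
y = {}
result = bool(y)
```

y = {}; result = False

False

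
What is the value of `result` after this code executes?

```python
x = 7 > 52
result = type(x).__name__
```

x is bool; result = 'bool'

'bool'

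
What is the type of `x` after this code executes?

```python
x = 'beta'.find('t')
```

str.find() returns int index

int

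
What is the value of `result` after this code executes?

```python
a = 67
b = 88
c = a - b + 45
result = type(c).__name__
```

a is int; b is int; c is int; result = 'int'

'int'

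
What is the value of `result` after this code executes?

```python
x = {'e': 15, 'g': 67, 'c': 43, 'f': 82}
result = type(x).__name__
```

x is dict; result = 'dict'

'dict'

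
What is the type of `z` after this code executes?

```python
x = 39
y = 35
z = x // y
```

int // int = int

int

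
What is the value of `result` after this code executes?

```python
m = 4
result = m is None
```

m = 4; result = False

False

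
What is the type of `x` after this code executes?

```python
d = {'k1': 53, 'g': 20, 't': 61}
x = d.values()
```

.values() returns dict_values view

dict_values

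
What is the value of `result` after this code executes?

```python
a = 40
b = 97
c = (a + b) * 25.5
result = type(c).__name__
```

a is int; b is int; c is float; result = 'float'

'float'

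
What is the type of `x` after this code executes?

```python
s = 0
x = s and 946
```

'and' returns first falsy value (0 is int)

int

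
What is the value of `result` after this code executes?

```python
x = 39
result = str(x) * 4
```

x = 39; result = '39393939'

'39393939'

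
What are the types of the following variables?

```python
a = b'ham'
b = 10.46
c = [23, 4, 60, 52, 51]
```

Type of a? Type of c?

a is assigned a bytes literal (b'...' prefix); c is assigned a list literal (square brackets)

bytes, list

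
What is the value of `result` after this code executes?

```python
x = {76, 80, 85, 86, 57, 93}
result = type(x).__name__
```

x is set; result = 'set'

'set'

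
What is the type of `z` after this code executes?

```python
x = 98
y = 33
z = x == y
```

Equality comparison returns bool

bool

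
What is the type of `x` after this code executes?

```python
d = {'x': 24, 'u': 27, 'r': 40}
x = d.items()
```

dict.items() returns dict_items view

dict_items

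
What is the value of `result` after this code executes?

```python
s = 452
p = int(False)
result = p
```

s = 452; p = 0; result = 0

0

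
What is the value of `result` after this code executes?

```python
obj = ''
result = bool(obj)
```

obj = ''; result = False

False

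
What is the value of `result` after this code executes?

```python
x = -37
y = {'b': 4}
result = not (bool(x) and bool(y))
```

x = -37; y = {'b': 4}; result = False

False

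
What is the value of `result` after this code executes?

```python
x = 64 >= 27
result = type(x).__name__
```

x is bool; result = 'bool'

'bool'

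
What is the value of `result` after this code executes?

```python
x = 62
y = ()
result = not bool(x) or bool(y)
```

x = 62; y = (); result = False

False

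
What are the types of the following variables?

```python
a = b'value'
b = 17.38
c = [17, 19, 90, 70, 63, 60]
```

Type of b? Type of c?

b is assigned a number with a decimal point, so it is a float; c is assigned a list literal (square brackets)

float, list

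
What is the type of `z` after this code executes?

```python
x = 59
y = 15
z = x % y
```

int % int = int

int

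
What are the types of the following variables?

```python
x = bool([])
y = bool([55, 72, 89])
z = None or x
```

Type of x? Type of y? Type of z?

bool() returns bool; bool() returns bool; None or bool returns the bool

bool, bool, bool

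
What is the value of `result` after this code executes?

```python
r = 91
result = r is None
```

r = 91; result = False

False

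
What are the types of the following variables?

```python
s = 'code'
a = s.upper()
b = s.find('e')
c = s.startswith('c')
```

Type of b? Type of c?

find() returns int; startswith() returns bool

int, bool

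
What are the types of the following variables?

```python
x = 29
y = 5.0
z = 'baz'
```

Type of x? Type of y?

x is assigned a bare integer (no decimal point), so it is an int; y is assigned a number with a decimal point, so it is a float

int, float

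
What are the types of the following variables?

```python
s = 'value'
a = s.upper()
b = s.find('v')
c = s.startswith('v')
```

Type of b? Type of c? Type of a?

find() returns int; startswith() returns bool; upper() returns str

int, bool, str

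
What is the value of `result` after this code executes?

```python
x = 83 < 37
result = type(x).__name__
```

x is bool; result = 'bool'

'bool'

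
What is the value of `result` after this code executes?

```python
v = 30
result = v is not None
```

v = 30; result = True

True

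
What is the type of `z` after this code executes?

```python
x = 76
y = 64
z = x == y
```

Equality comparison returns bool

bool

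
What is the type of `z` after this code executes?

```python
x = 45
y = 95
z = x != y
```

Comparison returns bool

bool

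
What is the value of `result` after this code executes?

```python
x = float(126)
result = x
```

x = 126.0; result = 126.0

126.0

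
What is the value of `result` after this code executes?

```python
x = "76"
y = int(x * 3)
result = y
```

x = '76'; y = 767676; result = 767676

767676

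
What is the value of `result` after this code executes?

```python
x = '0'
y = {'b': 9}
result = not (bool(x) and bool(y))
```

x = '0'; y = {'b': 9}; result = False

False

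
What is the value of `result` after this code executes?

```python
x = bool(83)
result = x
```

x = True; result = True

True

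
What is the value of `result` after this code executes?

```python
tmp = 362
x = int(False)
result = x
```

tmp = 362; x = 0; result = 0

0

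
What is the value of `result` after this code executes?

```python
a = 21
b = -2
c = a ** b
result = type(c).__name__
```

a is int; b is int; c is float; result = 'float'

'float'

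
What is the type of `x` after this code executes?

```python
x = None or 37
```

'or' with None returns the other truthy value

int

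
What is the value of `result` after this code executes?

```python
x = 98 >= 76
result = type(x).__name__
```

x is bool; result = 'bool'

'bool'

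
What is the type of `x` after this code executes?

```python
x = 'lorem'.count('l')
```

str.count() returns int

int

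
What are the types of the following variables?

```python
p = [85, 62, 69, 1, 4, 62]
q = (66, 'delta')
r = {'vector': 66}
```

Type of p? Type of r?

p is assigned a list literal (square brackets); r is assigned a dict literal ({key: value})

list, dict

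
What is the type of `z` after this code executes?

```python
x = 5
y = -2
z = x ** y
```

int ** negative = float

float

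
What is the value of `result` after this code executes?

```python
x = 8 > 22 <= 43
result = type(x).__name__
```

x is bool; result = 'bool'

'bool'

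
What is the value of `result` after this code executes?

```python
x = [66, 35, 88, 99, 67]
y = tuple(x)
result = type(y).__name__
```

x is list; y is tuple; result = 'tuple'

'tuple'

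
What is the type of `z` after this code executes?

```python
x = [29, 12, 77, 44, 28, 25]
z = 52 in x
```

'in' operator returns bool

bool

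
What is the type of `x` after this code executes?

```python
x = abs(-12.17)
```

abs() of float returns float

float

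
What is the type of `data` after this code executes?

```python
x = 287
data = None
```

None has type NoneType

NoneType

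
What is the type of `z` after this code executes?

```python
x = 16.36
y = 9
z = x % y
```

float % int = float

float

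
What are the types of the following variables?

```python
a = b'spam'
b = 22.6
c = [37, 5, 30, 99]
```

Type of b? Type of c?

b is assigned a number with a decimal point, so it is a float; c is assigned a list literal (square brackets)

float, list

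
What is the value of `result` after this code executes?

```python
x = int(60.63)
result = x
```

x = 60; result = 60

60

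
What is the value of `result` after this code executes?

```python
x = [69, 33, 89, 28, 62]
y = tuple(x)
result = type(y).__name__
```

x is list; y is tuple; result = 'tuple'

'tuple'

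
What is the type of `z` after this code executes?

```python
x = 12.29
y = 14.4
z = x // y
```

float // float = float

float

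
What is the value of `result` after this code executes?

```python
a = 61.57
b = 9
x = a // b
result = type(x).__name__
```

a is float; b is int; x is float; result = 'float'

'float'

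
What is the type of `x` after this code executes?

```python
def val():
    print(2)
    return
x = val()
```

Bare return returns None

NoneType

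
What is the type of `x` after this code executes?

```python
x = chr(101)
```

chr() returns str (single char)

str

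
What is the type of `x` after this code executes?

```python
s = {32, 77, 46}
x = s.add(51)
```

set.add() returns None (mutates in place)

NoneType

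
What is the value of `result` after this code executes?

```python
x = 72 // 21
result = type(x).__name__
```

x is int; result = 'int'

'int'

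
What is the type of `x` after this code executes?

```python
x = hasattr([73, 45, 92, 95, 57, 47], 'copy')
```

hasattr() returns bool

bool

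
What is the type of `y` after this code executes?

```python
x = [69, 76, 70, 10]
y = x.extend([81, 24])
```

list.extend() returns None

NoneType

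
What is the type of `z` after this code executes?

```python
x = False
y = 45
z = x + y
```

bool + int = int (bool is subclass of int)

int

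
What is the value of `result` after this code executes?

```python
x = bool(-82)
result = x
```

x = True; result = True

True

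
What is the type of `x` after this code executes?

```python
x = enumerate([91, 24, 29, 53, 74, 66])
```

enumerate() returns an enumerate object

enumerate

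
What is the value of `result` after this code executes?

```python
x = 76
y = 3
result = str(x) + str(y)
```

x = 76; y = 3; result = '763'

'763'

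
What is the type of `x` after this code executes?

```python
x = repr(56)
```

repr() returns str

str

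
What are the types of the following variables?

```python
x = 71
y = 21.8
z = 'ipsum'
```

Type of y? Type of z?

y is assigned a number with a decimal point, so it is a float; z is assigned a quoted string literal, so it is a str

float, str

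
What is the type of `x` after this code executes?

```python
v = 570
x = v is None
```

'is' comparison returns bool

bool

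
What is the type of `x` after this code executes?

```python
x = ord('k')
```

ord() returns int (code point)

int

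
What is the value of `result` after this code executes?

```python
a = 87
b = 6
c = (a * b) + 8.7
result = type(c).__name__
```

a is int; b is int; c is float; result = 'float'

'float'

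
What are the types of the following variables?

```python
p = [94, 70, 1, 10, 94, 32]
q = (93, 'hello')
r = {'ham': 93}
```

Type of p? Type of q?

p is assigned a list literal (square brackets); q is assigned a tuple (parenthesized, comma-separated values)

list, tuple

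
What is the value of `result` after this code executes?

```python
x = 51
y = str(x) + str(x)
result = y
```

x = 51; y = '5151'; result = '5151'

'5151'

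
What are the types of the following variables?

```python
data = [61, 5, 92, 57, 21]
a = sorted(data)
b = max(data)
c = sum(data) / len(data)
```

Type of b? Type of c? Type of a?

max of ints returns int; int / int = float; sorted() returns list

int, float, list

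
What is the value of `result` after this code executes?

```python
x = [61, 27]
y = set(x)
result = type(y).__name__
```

x is list; y is set; result = 'set'

'set'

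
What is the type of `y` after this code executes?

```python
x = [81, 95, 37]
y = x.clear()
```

list.clear() returns None

NoneType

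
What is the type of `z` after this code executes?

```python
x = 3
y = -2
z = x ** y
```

int ** negative = float

float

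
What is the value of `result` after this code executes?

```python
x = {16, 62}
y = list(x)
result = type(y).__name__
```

x is set; y is list; result = 'list'

'list'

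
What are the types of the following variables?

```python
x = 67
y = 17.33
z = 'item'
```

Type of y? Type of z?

y is assigned a number with a decimal point, so it is a float; z is assigned a quoted string literal, so it is a str

float, str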